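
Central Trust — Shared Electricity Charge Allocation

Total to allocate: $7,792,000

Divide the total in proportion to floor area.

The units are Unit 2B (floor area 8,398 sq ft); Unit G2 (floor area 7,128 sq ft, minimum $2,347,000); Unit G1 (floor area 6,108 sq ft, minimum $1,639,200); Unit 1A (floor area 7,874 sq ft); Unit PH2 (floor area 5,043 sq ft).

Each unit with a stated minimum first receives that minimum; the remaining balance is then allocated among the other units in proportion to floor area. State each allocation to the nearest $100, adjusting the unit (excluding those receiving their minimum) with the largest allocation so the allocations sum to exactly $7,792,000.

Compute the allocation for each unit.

Minimums first: Unit G2 $2,347,000; Unit G1 $1,639,200. Residual $3,805,800.
Residual split over remaining floor area 21,315: Unit 2B 1,499,465.56 → $1,499,500; Unit 1A 1,405,905.19 → $1,405,900; Unit PH2 900,429.25 → $900,400.

Unit 2B: $1,499,500 · Unit G2: $2,347,000 · Unit G1: $1,639,200 · Unit 1A: $1,405,900 · Unit PH2: $900,400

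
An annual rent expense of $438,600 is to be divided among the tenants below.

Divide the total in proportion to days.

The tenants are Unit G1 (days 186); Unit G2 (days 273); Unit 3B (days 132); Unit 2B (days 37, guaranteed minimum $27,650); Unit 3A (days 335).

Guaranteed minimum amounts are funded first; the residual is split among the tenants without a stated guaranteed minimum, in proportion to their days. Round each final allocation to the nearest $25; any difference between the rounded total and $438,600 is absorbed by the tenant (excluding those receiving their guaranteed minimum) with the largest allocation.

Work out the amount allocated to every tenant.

Fund the minimums — Unit 2B $27,650. Remaining pool $410,950.
Remaining pool split over remaining days 926: Unit G1 82,545.03 → $82,550; Unit G2 121,154.81 → $121,150; Unit 3B 58,580.35 → $58,575; Unit 3A 148,669.82 → $148,675.

Unit G1: $82,550 · Unit G2: $121,150 · Unit 3B: $58,575 · Unit 2B: $27,650 · Unit 3A: $148,675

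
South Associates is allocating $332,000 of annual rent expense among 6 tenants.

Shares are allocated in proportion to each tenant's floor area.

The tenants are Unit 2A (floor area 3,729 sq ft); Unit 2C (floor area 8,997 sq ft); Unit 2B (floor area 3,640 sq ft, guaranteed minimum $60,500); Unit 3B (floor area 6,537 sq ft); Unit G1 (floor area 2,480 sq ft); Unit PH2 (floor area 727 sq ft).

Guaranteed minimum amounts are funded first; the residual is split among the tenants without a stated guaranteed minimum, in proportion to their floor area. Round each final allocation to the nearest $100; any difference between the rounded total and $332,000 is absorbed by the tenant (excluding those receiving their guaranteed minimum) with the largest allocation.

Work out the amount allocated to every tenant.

Minimums first: Unit 2B $60,500. Balance $271,500.
Balance split over remaining floor area 22,470: Unit 2A 45,056.68 → $45,100; Unit 2C 108,708.74 → $108,700; Unit 3B 78,985.11 → $79,000; Unit G1 29,965.29 → $30,000; Unit PH2 8,784.18 → $8,800.
Rounding difference −$100 applied to Unit 2C → $108,600.

Unit 2A: $45,100; Unit 2C: $108,600; Unit 2B: $60,500; Unit 3B: $79,000; Unit G1: $30,000; Unit PH2: $8,800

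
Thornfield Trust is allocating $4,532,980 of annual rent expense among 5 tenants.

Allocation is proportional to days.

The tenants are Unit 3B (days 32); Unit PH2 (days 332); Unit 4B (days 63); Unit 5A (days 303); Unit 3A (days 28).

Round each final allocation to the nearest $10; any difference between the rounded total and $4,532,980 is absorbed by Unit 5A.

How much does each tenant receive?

Total days = 758.
Unrounded shares: Unit 3B 32/758 × $4,532,980 = 191,365.91; Unit PH2 332/758 × $4,532,980 = 1,985,421.32; Unit 4B 63/758 × $4,532,980 = 376,751.64; Unit 5A 303/758 × $4,532,980 = 1,811,995.96; Unit 3A 28/758 × $4,532,980 = 167,445.17.
After rounding ($10): Unit 3B $191,370; Unit PH2 $1,985,420; Unit 4B $376,750; Unit 5A $1,812,000; Unit 3A $167,450. Sum = $4,532,990.
Difference $4,532,980 − $4,532,990 = −$10 applied to Unit 5A: Unit 5A becomes $1,811,990.

Unit 3B: $191,370 | Unit PH2: $1,985,420 | Unit 4B: $376,750 | Unit 5A: $1,811,990 | Unit 3A: $167,450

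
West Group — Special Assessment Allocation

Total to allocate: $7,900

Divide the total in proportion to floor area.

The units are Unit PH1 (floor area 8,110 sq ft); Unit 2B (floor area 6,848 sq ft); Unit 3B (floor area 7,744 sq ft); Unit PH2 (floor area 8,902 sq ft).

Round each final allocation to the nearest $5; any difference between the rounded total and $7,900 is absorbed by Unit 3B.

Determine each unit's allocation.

Unit PH1: $2,025 · Unit 2B: $1,710 · Unit 3B: $1,940 · Unit PH2: $2,225

Combined floor area = 31,604.
Raw shares: Unit PH1 8,110/31,604 × $7,900 = 2,027.24; Unit 2B 6,848/31,604 × $7,900 = 1,711.78; Unit 3B 7,744/31,604 × $7,900 = 1,935.75; Unit PH2 8,902/31,604 × $7,900 = 2,225.22.
After rounding ($5): Unit PH1 $2,025; Unit 2B $1,710; Unit 3B $1,935; Unit PH2 $2,225. Sum = $7,895.
Difference $7,900 − $7,895 = +$5 applied to Unit 3B: Unit 3B becomes $1,940.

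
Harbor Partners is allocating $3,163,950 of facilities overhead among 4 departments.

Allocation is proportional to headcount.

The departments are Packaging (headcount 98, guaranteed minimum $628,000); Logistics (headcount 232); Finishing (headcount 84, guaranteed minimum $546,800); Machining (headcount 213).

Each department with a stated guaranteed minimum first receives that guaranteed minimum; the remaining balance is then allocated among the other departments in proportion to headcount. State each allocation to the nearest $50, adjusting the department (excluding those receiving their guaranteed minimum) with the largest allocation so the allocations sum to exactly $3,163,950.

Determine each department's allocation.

Packaging: $628,000 · Logistics: $1,037,050 · Finishing: $546,800 · Machining: $952,100

Fund the minimums — Packaging $628,000; Finishing $546,800. Balance $1,989,150.
Balance split over remaining headcount 445: Logistics 1,037,040.00 → $1,037,050; Machining 952,110.00 → $952,100.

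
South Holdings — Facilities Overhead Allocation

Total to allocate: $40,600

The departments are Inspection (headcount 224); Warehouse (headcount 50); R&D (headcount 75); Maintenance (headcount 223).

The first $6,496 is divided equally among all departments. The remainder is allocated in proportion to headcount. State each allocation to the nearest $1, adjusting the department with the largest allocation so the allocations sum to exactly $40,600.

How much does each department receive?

$6,496 shared equally gives $1,624 per department.
Remainder $34,104 by headcount (total 572): Inspection 13,355.41 → $13,355; Warehouse 2,981.12 → $2,981; R&D 4,471.68 → $4,472; Maintenance 13,295.79 → $13,296.
Totals: Inspection $1,624 + $13,355 = $14,979; Warehouse $1,624 + $2,981 = $4,605; R&D $1,624 + $4,472 = $6,096; Maintenance $1,624 + $13,296 = $14,920.

Inspection: $14,979 · Warehouse: $4,605 · R&D: $6,096 · Maintenance: $14,920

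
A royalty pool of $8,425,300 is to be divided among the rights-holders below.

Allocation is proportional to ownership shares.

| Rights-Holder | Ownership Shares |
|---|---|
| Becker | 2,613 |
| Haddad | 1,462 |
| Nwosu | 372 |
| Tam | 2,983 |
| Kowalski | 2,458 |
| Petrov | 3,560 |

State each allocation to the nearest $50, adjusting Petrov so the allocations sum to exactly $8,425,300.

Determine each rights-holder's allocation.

Becker: $1,637,050; Haddad: $915,950; Nwosu: $233,050; Tam: $1,868,900; Kowalski: $1,539,950; Petrov: $2,230,400

Combined ownership shares = 13,448.
Pro-rata amounts: Becker 2,613/13,448 × $8,425,300 = 1,637,069.37; Haddad 1,462/13,448 × $8,425,300 = 915,956.92; Nwosu 372/13,448 × $8,425,300 = 233,061.54; Tam 2,983/13,448 × $8,425,300 = 1,868,877.89; Kowalski 2,458/13,448 × $8,425,300 = 1,539,960.40; Petrov 3,560/13,448 × $8,425,300 = 2,230,373.88.
Rounded to nearest $50: Becker $1,637,050; Haddad $915,950; Nwosu $233,050; Tam $1,868,900; Kowalski $1,539,950; Petrov $2,230,350. Sum = $8,425,250.
Difference $8,425,300 − $8,425,250 = +$50 applied to Petrov: Petrov becomes $2,230,400.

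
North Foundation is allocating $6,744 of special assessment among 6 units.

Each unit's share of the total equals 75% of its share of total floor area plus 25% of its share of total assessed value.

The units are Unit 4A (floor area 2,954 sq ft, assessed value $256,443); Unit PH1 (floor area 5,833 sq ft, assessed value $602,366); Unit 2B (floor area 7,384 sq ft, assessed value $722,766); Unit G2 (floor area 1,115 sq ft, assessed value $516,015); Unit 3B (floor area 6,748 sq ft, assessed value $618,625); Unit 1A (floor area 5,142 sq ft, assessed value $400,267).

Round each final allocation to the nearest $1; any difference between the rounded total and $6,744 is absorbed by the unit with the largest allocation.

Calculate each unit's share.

Floor area total 29,176; assessed value total 3,116,482.
Composite weights (75% floor area + 25% assessed value): Unit 4A 0.0965; Unit PH1 0.1983; Unit 2B 0.2478; Unit G2 0.0701; Unit 3B 0.2231; Unit 1A 0.1643.
Unrounded shares: Unit 4A 650.84; Unit PH1 1,337.10; Unit 2B 1,671.12; Unit G2 472.46; Unit 3B 1,504.52; Unit 1A 1,107.97.
After rounding ($1): Unit 4A $651; Unit PH1 $1,337; Unit 2B $1,671; Unit G2 $472; Unit 3B $1,505; Unit 1A $1,108. Sum = $6,744.
No rounding difference to absorb.

Unit 4A: $651 · Unit PH1: $1,337 · Unit 2B: $1,671 · Unit G2: $472 · Unit 3B: $1,505 · Unit 1A: $1,108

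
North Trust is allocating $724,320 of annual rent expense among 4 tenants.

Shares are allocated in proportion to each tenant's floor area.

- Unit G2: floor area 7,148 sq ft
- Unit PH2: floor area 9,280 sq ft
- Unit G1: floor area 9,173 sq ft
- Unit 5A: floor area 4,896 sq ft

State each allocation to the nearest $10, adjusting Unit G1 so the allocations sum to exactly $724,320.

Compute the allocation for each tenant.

Unit G2: $169,770 · Unit PH2: $220,400 · Unit G1: $217,870 · Unit 5A: $116,280

Combined floor area = 30,497.
Raw shares: Unit G2 7,148/30,497 × $724,320 = 169,768.81; Unit PH2 9,280/30,497 × $724,320 = 220,404.94; Unit G1 9,173/30,497 × $724,320 = 217,863.64; Unit 5A 4,896/30,497 × $724,320 = 116,282.61.
After rounding ($10): Unit G2 $169,770; Unit PH2 $220,400; Unit G1 $217,860; Unit 5A $116,280. Sum = $724,310.
Difference $724,320 − $724,310 = +$10 applied to Unit G1: Unit G1 becomes $217,870.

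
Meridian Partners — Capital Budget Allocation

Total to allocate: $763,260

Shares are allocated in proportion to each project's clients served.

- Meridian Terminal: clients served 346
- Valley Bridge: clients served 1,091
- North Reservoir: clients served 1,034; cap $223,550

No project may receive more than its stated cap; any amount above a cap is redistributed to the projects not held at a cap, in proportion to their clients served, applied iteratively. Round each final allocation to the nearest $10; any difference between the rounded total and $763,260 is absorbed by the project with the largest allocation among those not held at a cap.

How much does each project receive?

Meridian Terminal: $129,950; Valley Bridge: $409,760; North Reservoir: $223,550

Total clients served = 2,471.
Pro-rata shares before constraints: Meridian Terminal 106,874.93; Valley Bridge 336,995.82; North Reservoir 319,389.25.
Held at cap: North Reservoir ($223,550); remaining pool $539,710 reallocated over remaining clients served 1,437.
Remaining shares: Meridian Terminal 129,951.05 → $129,950; Valley Bridge 409,758.95 → $409,760.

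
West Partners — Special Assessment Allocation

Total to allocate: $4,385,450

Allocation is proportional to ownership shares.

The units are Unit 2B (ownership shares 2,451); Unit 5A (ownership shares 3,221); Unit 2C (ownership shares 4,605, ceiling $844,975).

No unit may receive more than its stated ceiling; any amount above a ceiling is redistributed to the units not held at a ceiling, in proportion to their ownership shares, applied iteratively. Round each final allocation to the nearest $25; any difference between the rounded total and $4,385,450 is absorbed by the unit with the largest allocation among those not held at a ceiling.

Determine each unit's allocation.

Total ownership shares = 10,277.
Proportional shares (ignoring caps): Unit 2B 1,045,902.30; Unit 5A 1,374,480.34; Unit 2C 1,965,067.36.
Held at cap: Unit 2C ($844,975); balance $3,540,475 reallocated over remaining ownership shares 5,672.
Redistributed shares: Unit 2B 1,529,919.64 → $1,529,925; Unit 5A 2,010,555.36 → $2,010,550.

Unit 2B: $1,529,925; Unit 5A: $2,010,550; Unit 2C: $844,975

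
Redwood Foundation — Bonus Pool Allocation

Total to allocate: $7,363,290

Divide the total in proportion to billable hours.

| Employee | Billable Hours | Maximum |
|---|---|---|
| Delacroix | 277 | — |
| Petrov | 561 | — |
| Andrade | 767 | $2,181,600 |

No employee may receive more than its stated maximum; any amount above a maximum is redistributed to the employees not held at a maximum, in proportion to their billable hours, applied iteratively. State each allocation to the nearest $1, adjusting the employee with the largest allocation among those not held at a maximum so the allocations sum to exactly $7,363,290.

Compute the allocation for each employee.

Sum of billable hours: 1,605.
Unconstrained shares: Delacroix 1,270,798.34; Petrov 2,573,710.71; Andrade 3,518,780.95.
Capped: Andrade ($2,181,600); remaining pool $5,181,690 reallocated over remaining billable hours 838.
Redistributed shares: Delacroix 1,712,802.06 → $1,712,802; Petrov 3,468,887.94 → $3,468,888.

Delacroix: $1,712,802; Petrov: $3,468,888; Andrade: $2,181,600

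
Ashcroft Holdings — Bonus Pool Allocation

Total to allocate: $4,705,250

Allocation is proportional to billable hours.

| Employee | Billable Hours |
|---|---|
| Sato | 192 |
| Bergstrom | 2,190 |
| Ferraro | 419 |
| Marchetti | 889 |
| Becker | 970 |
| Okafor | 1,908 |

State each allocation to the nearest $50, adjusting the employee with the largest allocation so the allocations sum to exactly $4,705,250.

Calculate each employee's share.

Sato: $137,550; Bergstrom: $1,568,950; Ferraro: $300,150; Marchetti: $636,850; Becker: $694,900; Okafor: $1,366,850

Billable hours total: 6,568.
Proportional shares: Sato 192/6,568 × $4,705,250 = 137,546.89; Bergstrom 2,190/6,568 × $4,705,250 = 1,568,894.26; Ferraro 419/6,568 × $4,705,250 = 300,167.44; Marchetti 889/6,568 × $4,705,250 = 636,870.77; Becker 970/6,568 × $4,705,250 = 694,898.37; Okafor 1,908/6,568 × $4,705,250 = 1,366,872.26.
At nearest $50: Sato $137,550; Bergstrom $1,568,900; Ferraro $300,150; Marchetti $636,850; Becker $694,900; Okafor $1,366,850. Sum = $4,705,200.
Difference $4,705,250 − $4,705,200 = +$50 applied to largest allocation (Bergstrom): Bergstrom becomes $1,568,950.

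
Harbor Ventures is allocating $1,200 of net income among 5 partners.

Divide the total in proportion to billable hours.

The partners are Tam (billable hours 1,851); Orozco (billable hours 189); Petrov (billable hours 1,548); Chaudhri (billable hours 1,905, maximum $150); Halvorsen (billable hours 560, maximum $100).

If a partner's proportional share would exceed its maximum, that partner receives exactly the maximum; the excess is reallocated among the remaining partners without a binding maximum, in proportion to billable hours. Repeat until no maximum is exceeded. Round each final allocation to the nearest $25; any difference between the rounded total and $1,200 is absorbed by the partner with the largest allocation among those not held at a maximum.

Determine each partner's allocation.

Tam: $500 · Orozco: $50 · Petrov: $400 · Chaudhri: $150 · Halvorsen: $100

Combined billable hours = 6,053.
Pro-rata shares before constraints: Tam 366.96; Orozco 37.47; Petrov 306.89; Chaudhri 377.66; Halvorsen 111.02.
Held at cap: Chaudhri ($150), Halvorsen ($100); remaining pool $950 reallocated over remaining billable hours 3,588.
Redistributed shares: Tam 490.09 → $500; Orozco 50.04 → $50; Petrov 409.87 → $400.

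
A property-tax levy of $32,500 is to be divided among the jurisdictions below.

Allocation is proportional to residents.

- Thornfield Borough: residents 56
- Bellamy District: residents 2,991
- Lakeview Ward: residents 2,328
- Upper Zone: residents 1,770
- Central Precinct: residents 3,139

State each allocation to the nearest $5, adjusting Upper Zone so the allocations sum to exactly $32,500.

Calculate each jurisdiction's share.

Total residents = 10,284.
Pro-rata amounts: Thornfield Borough 56/10,284 × $32,500 = 176.97; Bellamy District 2,991/10,284 × $32,500 = 9,452.30; Lakeview Ward 2,328/10,284 × $32,500 = 7,357.06; Upper Zone 1,770/10,284 × $32,500 = 5,593.64; Central Precinct 3,139/10,284 × $32,500 = 9,920.02.
At nearest $5: Thornfield Borough $175; Bellamy District $9,450; Lakeview Ward $7,355; Upper Zone $5,595; Central Precinct $9,920. Sum = $32,495.
Difference $32,500 − $32,495 = +$5 applied to Upper Zone: Upper Zone becomes $5,600.

Thornfield Borough: $175 | Bellamy District: $9,450 | Lakeview Ward: $7,355 | Upper Zone: $5,600 | Central Precinct: $9,920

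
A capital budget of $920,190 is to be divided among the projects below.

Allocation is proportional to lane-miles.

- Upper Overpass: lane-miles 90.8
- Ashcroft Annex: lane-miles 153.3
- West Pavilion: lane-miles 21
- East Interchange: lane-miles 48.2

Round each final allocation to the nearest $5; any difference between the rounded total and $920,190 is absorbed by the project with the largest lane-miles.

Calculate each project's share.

Upper Overpass: $266,690; Ashcroft Annex: $450,250; West Pavilion: $61,680; East Interchange: $141,570

Total lane-miles = 313.3.
Pro-rata amounts: Upper Overpass 90.8/313.3 × $920,190 = 266,687.69; Ashcroft Annex 153.3/313.3 × $920,190 = 450,255.75; West Pavilion 21/313.3 × $920,190 = 61,678.87; East Interchange 48.2/313.3 × $920,190 = 141,567.69.
Rounded to nearest $5: Upper Overpass $266,690; Ashcroft Annex $450,255; West Pavilion $61,680; East Interchange $141,570. Sum = $920,195.
Difference $920,190 − $920,195 = −$5 applied to largest lane-miles (Ashcroft Annex): Ashcroft Annex becomes $450,250.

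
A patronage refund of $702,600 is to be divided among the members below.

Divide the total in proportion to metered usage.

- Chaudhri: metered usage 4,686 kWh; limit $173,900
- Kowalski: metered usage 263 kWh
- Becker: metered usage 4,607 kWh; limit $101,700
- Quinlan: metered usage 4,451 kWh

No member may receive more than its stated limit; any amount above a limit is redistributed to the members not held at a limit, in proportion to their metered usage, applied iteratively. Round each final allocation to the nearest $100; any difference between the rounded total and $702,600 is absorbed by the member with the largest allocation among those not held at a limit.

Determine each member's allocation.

Sum of metered usage: 14,007.
Proportional shares (ignoring caps): Chaudhri 235,052.73; Kowalski 13,192.25; Becker 231,090.04; Quinlan 223,264.98.
Held at cap: Chaudhri ($173,900), Becker ($101,700); balance $427,000 reallocated over remaining metered usage 4,714.
Redistributed shares: Kowalski 23,822.87 → $23,800; Quinlan 403,177.13 → $403,200.

Chaudhri: $173,900 · Kowalski: $23,800 · Becker: $101,700 · Quinlan: $403,200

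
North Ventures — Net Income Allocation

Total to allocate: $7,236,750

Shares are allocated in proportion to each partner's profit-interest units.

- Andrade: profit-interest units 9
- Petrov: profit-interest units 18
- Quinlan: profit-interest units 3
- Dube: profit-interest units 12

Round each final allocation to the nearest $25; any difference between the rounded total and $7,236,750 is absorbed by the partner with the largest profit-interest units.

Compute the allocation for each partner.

Andrade: $1,550,725 | Petrov: $3,101,475 | Quinlan: $516,900 | Dube: $2,067,650

Profit-interest units total: 9 + 18 + 3 + 12 = 42.
Raw shares: Andrade 1,550,732.14; Petrov 3,101,464.29; Quinlan 516,910.71; Dube 2,067,642.86.
Rounded to nearest $25: Andrade $1,550,725; Petrov $3,101,475; Quinlan $516,900; Dube $2,067,650. Sum = $7,236,750.
No rounding difference to absorb.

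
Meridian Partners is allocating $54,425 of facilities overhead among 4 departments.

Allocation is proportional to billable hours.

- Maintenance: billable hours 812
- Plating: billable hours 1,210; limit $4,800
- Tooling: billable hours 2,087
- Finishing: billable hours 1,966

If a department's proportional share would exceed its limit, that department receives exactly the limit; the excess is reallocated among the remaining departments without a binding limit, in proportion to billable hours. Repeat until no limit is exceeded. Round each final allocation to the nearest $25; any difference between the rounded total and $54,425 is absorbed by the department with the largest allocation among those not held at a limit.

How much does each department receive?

Maintenance: $8,275 · Plating: $4,800 · Tooling: $21,300 · Finishing: $20,050

Combined billable hours = 6,075.
Pro-rata shares before constraints: Maintenance 7,274.58; Plating 10,840.21; Tooling 18,697.12; Finishing 17,613.09.
Capped: Plating ($4,800); balance $49,625 reallocated over remaining billable hours 4,865.
Redistributed shares: Maintenance 8,282.73 → $8,275; Tooling 21,288.26 → $21,300; Finishing 20,054.01 → $20,050.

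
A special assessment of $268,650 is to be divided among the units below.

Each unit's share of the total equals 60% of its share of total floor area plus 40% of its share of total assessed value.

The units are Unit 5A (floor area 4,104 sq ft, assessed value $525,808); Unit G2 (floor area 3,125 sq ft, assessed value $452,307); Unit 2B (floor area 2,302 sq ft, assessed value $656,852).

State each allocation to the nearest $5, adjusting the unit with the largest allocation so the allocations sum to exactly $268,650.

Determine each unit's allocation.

Unit 5A: $103,965 · Unit G2: $82,580 · Unit 2B: $82,105

Totals — floor area 9,531, assessed value 1,634,967.
Composite weights (60% floor area + 40% assessed value): Unit 5A 0.3870; Unit G2 0.3074; Unit 2B 0.3056.
Raw shares: Unit 5A 103,966.90; Unit G2 82,578.94; Unit 2B 82,104.16.
At nearest $5: Unit 5A $103,965; Unit G2 $82,580; Unit 2B $82,105. Sum = $268,650.
Sum already equals the total — no adjustment.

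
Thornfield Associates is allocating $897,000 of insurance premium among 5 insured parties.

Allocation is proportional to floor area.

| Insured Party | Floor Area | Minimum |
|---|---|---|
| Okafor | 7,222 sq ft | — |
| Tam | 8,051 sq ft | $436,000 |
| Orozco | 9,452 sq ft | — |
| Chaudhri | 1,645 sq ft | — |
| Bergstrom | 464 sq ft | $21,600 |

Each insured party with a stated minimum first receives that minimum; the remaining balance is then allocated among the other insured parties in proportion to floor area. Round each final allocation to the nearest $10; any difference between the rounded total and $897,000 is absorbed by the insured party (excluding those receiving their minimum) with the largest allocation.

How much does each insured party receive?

Fund the minimums — Tam $436,000; Bergstrom $21,600. Balance $439,400.
Balance split over remaining floor area 18,319: Okafor 173,227.08 → $173,230; Orozco 226,715.91 → $226,720; Chaudhri 39,457.01 → $39,460.
Rounding difference −$10 applied to Orozco → $226,710.

Okafor: $173,230 | Tam: $436,000 | Orozco: $226,710 | Chaudhri: $39,460 | Bergstrom: $21,600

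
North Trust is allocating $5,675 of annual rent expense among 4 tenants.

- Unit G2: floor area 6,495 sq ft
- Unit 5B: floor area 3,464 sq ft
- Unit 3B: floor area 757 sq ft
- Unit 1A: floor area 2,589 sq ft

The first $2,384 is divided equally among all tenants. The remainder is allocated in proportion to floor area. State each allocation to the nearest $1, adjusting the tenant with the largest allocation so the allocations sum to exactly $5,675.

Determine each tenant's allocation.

Equal tier: $2,384 ÷ 4 = $596 apiece.
Remainder $3,291 by floor area (total 13,305): Unit G2 1,606.54 → $1,607; Unit 5B 856.82 → $857; Unit 3B 187.24 → $187; Unit 1A 640.39 → $640.
Totals: Unit G2 $596 + $1,607 = $2,203; Unit 5B $596 + $857 = $1,453; Unit 3B $596 + $187 = $783; Unit 1A $596 + $640 = $1,236.

Unit G2: $2,203 | Unit 5B: $1,453 | Unit 3B: $783 | Unit 1A: $1,236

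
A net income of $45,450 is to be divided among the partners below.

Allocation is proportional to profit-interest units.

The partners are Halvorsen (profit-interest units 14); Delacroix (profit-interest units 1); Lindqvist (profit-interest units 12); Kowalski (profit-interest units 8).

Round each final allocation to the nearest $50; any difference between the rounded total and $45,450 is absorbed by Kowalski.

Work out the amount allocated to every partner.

Halvorsen: $18,200 | Delacroix: $1,300 | Lindqvist: $15,600 | Kowalski: $10,350

Combined profit-interest units = 35.
Raw shares: Halvorsen 14/35 × $45,450 = 18,180.00; Delacroix 1/35 × $45,450 = 1,298.57; Lindqvist 12/35 × $45,450 = 15,582.86; Kowalski 8/35 × $45,450 = 10,388.57.
At nearest $50: Halvorsen $18,200; Delacroix $1,300; Lindqvist $15,600; Kowalski $10,400. Sum = $45,500.
Difference $45,450 − $45,500 = −$50 applied to Kowalski: Kowalski becomes $10,350.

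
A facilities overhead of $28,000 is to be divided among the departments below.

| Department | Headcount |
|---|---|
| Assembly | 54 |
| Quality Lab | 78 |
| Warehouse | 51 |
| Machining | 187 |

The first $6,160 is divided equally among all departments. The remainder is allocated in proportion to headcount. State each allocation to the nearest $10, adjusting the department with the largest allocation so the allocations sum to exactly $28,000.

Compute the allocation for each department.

Assembly: $4,730; Quality Lab: $6,140; Warehouse: $4,550; Machining: $12,580

$6,160 shared equally gives $1,540 per department.
Remainder $21,840 by headcount (total 370): Assembly 3,187.46 → $3,190; Quality Lab 4,604.11 → $4,600; Warehouse 3,010.38 → $3,010; Machining 11,038.05 → $11,040.
Totals: Assembly $1,540 + $3,190 = $4,730; Quality Lab $1,540 + $4,600 = $6,140; Warehouse $1,540 + $3,010 = $4,550; Machining $1,540 + $11,040 = $12,580.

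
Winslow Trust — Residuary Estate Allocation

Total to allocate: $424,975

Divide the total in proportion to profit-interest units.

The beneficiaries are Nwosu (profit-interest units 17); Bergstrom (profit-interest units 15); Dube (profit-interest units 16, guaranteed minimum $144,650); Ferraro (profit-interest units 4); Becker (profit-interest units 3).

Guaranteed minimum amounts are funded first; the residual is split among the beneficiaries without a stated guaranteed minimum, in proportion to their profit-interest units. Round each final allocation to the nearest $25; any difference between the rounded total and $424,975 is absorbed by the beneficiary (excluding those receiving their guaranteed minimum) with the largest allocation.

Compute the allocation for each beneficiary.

Guaranteed amounts: Dube $144,650. Remaining pool $280,325.
Remaining pool split over remaining profit-interest units 39: Nwosu 122,192.95 → $122,200; Bergstrom 107,817.31 → $107,825; Ferraro 28,751.28 → $28,750; Becker 21,563.46 → $21,575.
Rounding difference −$25 applied to Nwosu → $122,175.

Nwosu: $122,175 · Bergstrom: $107,825 · Dube: $144,650 · Ferraro: $28,750 · Becker: $21,575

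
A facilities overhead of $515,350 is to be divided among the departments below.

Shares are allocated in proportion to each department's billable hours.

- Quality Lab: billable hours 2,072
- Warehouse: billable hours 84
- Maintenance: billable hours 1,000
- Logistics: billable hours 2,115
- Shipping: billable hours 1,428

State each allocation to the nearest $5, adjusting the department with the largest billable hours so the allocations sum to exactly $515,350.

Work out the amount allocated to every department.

Combined billable hours = 2,072 + 84 + 1,000 + 2,115 + 1,428 = 6,699.
Proportional shares: Quality Lab 159,397.70; Warehouse 6,462.07; Maintenance 76,929.39; Logistics 162,705.67; Shipping 109,855.17.
Rounded to nearest $5: Quality Lab $159,400; Warehouse $6,460; Maintenance $76,930; Logistics $162,705; Shipping $109,855. Sum = $515,350.
Rounded total matches; no reconciliation needed.

Quality Lab: $159,400; Warehouse: $6,460; Maintenance: $76,930; Logistics: $162,705; Shipping: $109,855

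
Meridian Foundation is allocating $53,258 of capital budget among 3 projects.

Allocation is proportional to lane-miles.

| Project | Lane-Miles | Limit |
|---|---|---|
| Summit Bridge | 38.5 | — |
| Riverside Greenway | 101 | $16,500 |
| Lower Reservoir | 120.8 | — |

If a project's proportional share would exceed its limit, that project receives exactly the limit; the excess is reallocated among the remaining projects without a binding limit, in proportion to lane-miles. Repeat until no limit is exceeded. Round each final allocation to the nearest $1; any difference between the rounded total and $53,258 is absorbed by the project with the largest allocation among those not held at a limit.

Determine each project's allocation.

Summit Bridge: $8,884 · Riverside Greenway: $16,500 · Lower Reservoir: $27,874

Lane-miles total: 260.3.
Unconstrained shares: Summit Bridge 7,877.19; Riverside Greenway 20,664.84; Lower Reservoir 24,715.97.
Cap binds for Riverside Greenway ($16,500); residual $36,758 reallocated over remaining lane-miles 159.3.
Redistributed shares: Summit Bridge 8,883.76 → $8,884; Lower Reservoir 27,874.24 → $27,874.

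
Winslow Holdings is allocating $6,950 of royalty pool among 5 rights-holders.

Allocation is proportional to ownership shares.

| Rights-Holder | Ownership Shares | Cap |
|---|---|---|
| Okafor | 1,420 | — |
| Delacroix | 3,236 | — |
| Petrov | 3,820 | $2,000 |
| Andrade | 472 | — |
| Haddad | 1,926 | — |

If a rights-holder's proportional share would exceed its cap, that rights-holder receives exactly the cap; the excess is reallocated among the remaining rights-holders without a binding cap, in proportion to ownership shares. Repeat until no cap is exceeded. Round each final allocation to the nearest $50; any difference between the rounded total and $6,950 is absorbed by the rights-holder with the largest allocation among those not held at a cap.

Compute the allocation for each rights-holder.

Okafor: $1,000 · Delacroix: $2,250 · Petrov: $2,000 · Andrade: $350 · Haddad: $1,350

Ownership shares total: 10,874.
Pro-rata shares before constraints: Okafor 907.58; Delacroix 2,068.25; Petrov 2,441.51; Andrade 301.67; Haddad 1,230.98.
Cap binds for Petrov ($2,000); residual $4,950 reallocated over remaining ownership shares 7,054.
Remaining shares: Okafor 996.46 → $1,000; Delacroix 2,270.80 → $2,250; Andrade 331.22 → $350; Haddad 1,351.53 → $1,350.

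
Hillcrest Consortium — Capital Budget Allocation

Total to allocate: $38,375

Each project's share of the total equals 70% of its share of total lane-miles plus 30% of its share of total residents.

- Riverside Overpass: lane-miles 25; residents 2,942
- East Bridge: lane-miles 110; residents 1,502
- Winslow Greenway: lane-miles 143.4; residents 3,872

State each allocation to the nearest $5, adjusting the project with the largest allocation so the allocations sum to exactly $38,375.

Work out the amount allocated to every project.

Riverside Overpass: $6,485 | East Bridge: $12,695 | Winslow Greenway: $19,195

Lane-miles total 278.4; residents total 8,316.
Blended shares (70% lane-miles + 30% residents): Riverside Overpass 0.1690; East Bridge 0.3308; Winslow Greenway 0.5002.
Raw shares: Riverside Overpass 6,485.07; East Bridge 12,693.11; Winslow Greenway 19,196.82.
After rounding ($5): Riverside Overpass $6,485; East Bridge $12,695; Winslow Greenway $19,195. Sum = $38,375.
No rounding difference to absorb.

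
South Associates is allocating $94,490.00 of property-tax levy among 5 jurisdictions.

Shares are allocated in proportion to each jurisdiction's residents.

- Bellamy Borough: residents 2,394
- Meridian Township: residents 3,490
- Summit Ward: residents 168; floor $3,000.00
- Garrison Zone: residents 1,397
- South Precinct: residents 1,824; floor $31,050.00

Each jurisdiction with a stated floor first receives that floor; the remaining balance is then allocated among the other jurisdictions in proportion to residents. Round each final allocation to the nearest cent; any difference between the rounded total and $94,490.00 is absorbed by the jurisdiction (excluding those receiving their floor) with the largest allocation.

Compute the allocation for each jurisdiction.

Bellamy Borough: $19,872.73; Meridian Township: $28,970.69; Summit Ward: $3,000.00; Garrison Zone: $11,596.58; South Precinct: $31,050.00

Minimums first: Summit Ward $3,000.00; South Precinct $31,050.00. Balance $60,440.00.
Balance split over remaining residents 7,281: Bellamy Borough 19,872.7318 → $19,872.73; Meridian Township 28,970.6908 → $28,970.69; Garrison Zone 11,596.5774 → $11,596.58.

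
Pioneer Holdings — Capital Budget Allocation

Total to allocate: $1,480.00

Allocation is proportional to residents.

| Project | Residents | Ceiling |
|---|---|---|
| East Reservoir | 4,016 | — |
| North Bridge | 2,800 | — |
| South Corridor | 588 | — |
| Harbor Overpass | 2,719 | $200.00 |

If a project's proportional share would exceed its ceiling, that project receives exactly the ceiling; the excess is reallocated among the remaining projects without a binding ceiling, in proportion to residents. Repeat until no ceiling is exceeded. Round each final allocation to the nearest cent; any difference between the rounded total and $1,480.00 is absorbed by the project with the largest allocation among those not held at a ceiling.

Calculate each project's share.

East Reservoir: $694.29; North Bridge: $484.06; South Corridor: $101.65; Harbor Overpass: $200.00

Sum of residents: 10,123.
Pro-rata shares before constraints: East Reservoir 587.1461; North Bridge 409.3648; South Corridor 85.9666; Harbor Overpass 397.5225.
Capped: Harbor Overpass ($200.00); remaining pool $1,280.00 reallocated over remaining residents 7,404.
Shares after redistribution: East Reservoir 694.2842 → $694.28; North Bridge 484.0627 → $484.06; South Corridor 101.6532 → $101.65.
Rounding difference +$0.01 applied to East Reservoir → $694.29.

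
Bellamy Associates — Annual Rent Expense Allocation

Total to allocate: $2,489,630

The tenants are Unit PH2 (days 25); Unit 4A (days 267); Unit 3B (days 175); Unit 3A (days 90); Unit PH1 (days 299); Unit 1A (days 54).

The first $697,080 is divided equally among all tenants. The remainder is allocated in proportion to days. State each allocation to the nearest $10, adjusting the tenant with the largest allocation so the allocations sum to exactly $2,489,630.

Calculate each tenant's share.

First tranche $697,080 split equally: $116,180 each.
Remainder $1,792,550 by days (total 910): Unit PH2 49,245.88 → $49,250; Unit 4A 525,945.99 → $525,950; Unit 3B 344,721.15 → $344,720; Unit 3A 177,285.16 → $177,290; Unit PH1 588,980.71 → $588,980; Unit 1A 106,371.10 → $106,370.
Rounding difference −$10 on remainder applied to Unit PH1.
Totals: Unit PH2 $116,180 + $49,250 = $165,430; Unit 4A $116,180 + $525,950 = $642,130; Unit 3B $116,180 + $344,720 = $460,900; Unit 3A $116,180 + $177,290 = $293,470; Unit PH1 $116,180 + $588,970 = $705,150; Unit 1A $116,180 + $106,370 = $222,550.

Unit PH2: $165,430 · Unit 4A: $642,130 · Unit 3B: $460,900 · Unit 3A: $293,470 · Unit PH1: $705,150 · Unit 1A: $222,550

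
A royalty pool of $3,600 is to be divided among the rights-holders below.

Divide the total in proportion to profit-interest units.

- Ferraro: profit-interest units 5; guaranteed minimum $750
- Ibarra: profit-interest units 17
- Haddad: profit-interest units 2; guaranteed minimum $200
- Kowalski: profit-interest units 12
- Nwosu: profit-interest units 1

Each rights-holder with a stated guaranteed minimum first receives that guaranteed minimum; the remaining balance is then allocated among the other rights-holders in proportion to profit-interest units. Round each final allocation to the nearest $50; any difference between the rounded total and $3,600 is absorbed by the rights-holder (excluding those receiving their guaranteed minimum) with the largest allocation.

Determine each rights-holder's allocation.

Guaranteed amounts: Ferraro $750; Haddad $200. Remaining pool $2,650.
Remaining pool split over remaining profit-interest units 30: Ibarra 1,501.67 → $1,500; Kowalski 1,060.00 → $1,050; Nwosu 88.33 → $100.

Ferraro: $750 | Ibarra: $1,500 | Haddad: $200 | Kowalski: $1,050 | Nwosu: $100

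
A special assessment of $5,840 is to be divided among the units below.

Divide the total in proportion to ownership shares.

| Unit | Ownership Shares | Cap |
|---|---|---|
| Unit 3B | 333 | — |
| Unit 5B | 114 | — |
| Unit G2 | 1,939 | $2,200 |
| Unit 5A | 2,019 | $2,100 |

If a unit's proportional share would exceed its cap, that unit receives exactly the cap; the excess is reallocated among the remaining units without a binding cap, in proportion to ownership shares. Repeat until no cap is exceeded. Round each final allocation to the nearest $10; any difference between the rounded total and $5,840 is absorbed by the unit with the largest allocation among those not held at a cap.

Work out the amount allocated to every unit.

Unit 3B: $1,150 · Unit 5B: $390 · Unit G2: $2,200 · Unit 5A: $2,100

Combined ownership shares = 4,405.
Proportional shares (ignoring caps): Unit 3B 441.48; Unit 5B 151.14; Unit G2 2,570.66; Unit 5A 2,676.72.
Capped: Unit G2 ($2,200), Unit 5A ($2,100); remaining pool $1,540 reallocated over remaining ownership shares 447.
Shares after redistribution: Unit 3B 1,147.25 → $1,150; Unit 5B 392.75 → $390.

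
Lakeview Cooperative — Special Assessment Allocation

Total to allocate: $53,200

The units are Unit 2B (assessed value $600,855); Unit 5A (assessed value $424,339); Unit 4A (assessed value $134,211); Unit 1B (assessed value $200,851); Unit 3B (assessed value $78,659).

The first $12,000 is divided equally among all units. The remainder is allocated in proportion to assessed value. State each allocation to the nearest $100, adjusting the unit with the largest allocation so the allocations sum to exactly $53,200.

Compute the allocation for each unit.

Equal tier: $12,000 ÷ 5 = $2,400 apiece.
Remainder $41,200 by assessed value (total 1,438,915): Unit 2B 17,204.09 → $17,200; Unit 5A 12,149.96 → $12,100; Unit 4A 3,842.82 → $3,800; Unit 1B 5,750.90 → $5,800; Unit 3B 2,252.22 → $2,300.
Totals: Unit 2B $2,400 + $17,200 = $19,600; Unit 5A $2,400 + $12,100 = $14,500; Unit 4A $2,400 + $3,800 = $6,200; Unit 1B $2,400 + $5,800 = $8,200; Unit 3B $2,400 + $2,300 = $4,700.

Unit 2B: $19,600; Unit 5A: $14,500; Unit 4A: $6,200; Unit 1B: $8,200; Unit 3B: $4,700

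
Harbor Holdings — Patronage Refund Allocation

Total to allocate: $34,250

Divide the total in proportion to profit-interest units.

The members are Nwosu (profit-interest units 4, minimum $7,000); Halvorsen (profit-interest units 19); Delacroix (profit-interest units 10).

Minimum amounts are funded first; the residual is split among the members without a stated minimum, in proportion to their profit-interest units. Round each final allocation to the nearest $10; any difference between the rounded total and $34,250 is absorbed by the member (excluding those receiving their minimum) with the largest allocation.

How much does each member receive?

Nwosu: $7,000 · Halvorsen: $17,850 · Delacroix: $9,400

Fund the minimums — Nwosu $7,000. Residual $27,250.
Residual split over remaining profit-interest units 29: Halvorsen 17,853.45 → $17,850; Delacroix 9,396.55 → $9,400.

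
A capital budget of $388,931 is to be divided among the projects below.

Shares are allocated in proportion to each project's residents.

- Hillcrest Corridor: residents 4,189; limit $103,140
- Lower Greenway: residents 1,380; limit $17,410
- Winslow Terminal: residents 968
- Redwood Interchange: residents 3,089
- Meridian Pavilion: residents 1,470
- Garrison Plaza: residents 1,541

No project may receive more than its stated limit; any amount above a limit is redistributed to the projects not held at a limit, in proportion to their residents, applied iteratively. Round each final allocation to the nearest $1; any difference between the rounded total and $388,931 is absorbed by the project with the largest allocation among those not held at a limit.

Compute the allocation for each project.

Residents total: 12,637.
Pro-rata shares before constraints: Hillcrest Corridor 128,925.53; Lower Greenway 42,472.48; Winslow Terminal 29,792.29; Redwood Interchange 95,070.65; Meridian Pavilion 45,242.43; Garrison Plaza 47,427.61.
Capped: Hillcrest Corridor ($103,140), Lower Greenway ($17,410); residual $268,381 reallocated over remaining residents 7,068.
Redistributed shares: Winslow Terminal 36,756.20 → $36,756; Redwood Interchange 117,293.28 → $117,293; Meridian Pavilion 55,817.78 → $55,818; Garrison Plaza 58,513.74 → $58,514.

Hillcrest Corridor: $103,140 · Lower Greenway: $17,410 · Winslow Terminal: $36,756 · Redwood Interchange: $117,293 · Meridian Pavilion: $55,818 · Garrison Plaza: $58,514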